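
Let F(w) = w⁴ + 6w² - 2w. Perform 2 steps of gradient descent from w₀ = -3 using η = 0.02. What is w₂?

-0.02075904

F′(w) = 4w³ + 12w - 2
w₁ = -3 − 0.02·(-146) = -0.08
w₂ = -0.08 − 0.02·(-2.962048) = -0.02075904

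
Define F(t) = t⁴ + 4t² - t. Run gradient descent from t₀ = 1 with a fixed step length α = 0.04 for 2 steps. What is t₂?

F′(t) = 4t³ + 8t - 1
t₁ = 1 − 0.04·11 = 0.56
t₂ = 0.56 − 0.04·4.182464 = 0.39270144

0.39270144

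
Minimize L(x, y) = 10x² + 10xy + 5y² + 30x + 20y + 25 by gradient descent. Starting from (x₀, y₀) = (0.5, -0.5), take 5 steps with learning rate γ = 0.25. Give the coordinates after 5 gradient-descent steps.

∇L = (20x + 10y + 30, 10x + 10y + 20)
Step 1: at (0.5, -0.5), ∇L = (35, 20) → (0.5, -0.5) − 0.25·(35, 20) = (-8.25, -5.5)
Step 2: at (-8.25, -5.5), ∇L = (-190, -117.5) → (-8.25, -5.5) − 0.25·(-190, -117.5) = (39.25, 23.875)
Step 3: at (39.25, 23.875), ∇L = (1053.75, 651.25) → (39.25, 23.875) − 0.25·(1053.75, 651.25) = (-224.1875, -138.9375)
Step 4: at (-224.1875, -138.9375), ∇L = (-5843.125, -3611.25) → (-224.1875, -138.9375) − 0.25·(-5843.125, -3611.25) = (1236.59375, 763.875)
Step 5: at (1236.59375, 763.875), ∇L = (32400.625, 20024.6875) → (1236.59375, 763.875) − 0.25·(32400.625, 20024.6875) = (-6863.5625, -4242.296875)

(-6863.5625, -4242.296875)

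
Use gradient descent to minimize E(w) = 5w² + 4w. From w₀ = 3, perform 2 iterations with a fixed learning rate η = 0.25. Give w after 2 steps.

7.25

E′(w) = 10w + 4
w₁ = 3 − 0.25·34 = -5.5
w₂ = -5.5 − 0.25·(-51) = 7.25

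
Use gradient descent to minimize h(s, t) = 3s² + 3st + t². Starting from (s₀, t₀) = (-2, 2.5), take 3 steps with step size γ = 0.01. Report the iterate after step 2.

(-1.913, 2.51845)

∇h = (6s + 3t, 3s + 2t)
Step 1: at (-2, 2.5), ∇h = (-4.5, -1) → (-2, 2.5) − 0.01·(-4.5, -1) = (-1.955, 2.51)
Step 2: at (-1.955, 2.51), ∇h = (-4.2, -0.845) → (-1.955, 2.51) − 0.01·(-4.2, -0.845) = (-1.913, 2.51845)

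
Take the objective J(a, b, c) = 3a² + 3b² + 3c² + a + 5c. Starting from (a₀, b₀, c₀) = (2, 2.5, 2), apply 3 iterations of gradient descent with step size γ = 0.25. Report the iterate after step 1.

(-1.25, -1.25, -2.25)

∇J = (6a + 1, 6b, 6c + 5)
(a₁, b₁, c₁) = (2, 2.5, 2) − 0.25·(13, 15, 17) = (-1.25, -1.25, -2.25)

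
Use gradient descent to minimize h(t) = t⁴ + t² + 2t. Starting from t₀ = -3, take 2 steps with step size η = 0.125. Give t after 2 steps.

h′(t) = 4t³ + 2t + 2
t₁ = -3 − 0.125·(-112) = 11
t₂ = 11 − 0.125·5348 = -657.5

-657.5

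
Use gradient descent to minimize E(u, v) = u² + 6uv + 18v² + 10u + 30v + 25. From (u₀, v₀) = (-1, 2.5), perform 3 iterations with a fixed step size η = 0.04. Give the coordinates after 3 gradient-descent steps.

(-1.978368, -0.872288)

∇E = (2u + 6v + 10, 6u + 36v + 30)
Step 1: at (-1, 2.5), ∇E = (23, 114) → (-1, 2.5) − 0.04·(23, 114) = (-1.92, -2.06)
Step 2: at (-1.92, -2.06), ∇E = (-6.2, -55.68) → (-1.92, -2.06) − 0.04·(-6.2, -55.68) = (-1.672, 0.1672)
Step 3: at (-1.672, 0.1672), ∇E = (7.6592, 25.9872) → (-1.672, 0.1672) − 0.04·(7.6592, 25.9872) = (-1.978368, -0.872288)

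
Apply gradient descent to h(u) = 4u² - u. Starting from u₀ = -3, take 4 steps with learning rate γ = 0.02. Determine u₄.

-1.430848

h′(u) = 8u - 1
u₁ = -3 − 0.02·(-25) = -2.5
u₂ = -2.5 − 0.02·(-21) = -2.08
u₃ = -2.08 − 0.02·(-17.64) = -1.7272
u₄ = -1.7272 − 0.02·(-14.8176) = -1.430848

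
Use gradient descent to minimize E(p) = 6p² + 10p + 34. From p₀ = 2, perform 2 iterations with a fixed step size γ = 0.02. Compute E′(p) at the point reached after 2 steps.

E′(p) = 12p + 10
Step 1: E′(2) = 34; p₁ = 2 − 0.02·34 = 1.32
Step 2: E′(1.32) = 25.84; p₂ = 1.32 − 0.02·25.84 = 0.8032
E′(p) at (0.8032) = 19.6384

19.6384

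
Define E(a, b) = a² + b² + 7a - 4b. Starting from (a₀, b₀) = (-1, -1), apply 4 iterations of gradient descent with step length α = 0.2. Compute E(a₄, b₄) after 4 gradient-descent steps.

∇E = (2a + 7, 2b - 4)
(a₁, b₁) = (-1, -1) − 0.2·(5, -6) = (-2, 0.2)
(a₂, b₂) = (-2, 0.2) − 0.2·(3, -3.6) = (-2.6, 0.92)
(a₃, b₃) = (-2.6, 0.92) − 0.2·(1.8, -2.16) = (-2.96, 1.352)
(a₄, b₄) = (-2.96, 1.352) − 0.2·(1.08, -1.296) = (-3.176, 1.6112)
E(-3.176, 1.6112) = -15.99385856

-15.99385856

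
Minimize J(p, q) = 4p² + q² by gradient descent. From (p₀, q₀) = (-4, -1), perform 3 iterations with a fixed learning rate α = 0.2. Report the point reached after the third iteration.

(0.864, -0.216)

∇J = (8p, 2q)
Step 1: at (-4, -1), ∇J = (-32, -2) → (-4, -1) − 0.2·(-32, -2) = (2.4, -0.6)
Step 2: at (2.4, -0.6), ∇J = (19.2, -1.2) → (2.4, -0.6) − 0.2·(19.2, -1.2) = (-1.44, -0.36)
Step 3: at (-1.44, -0.36), ∇J = (-11.52, -0.72) → (-1.44, -0.36) − 0.2·(-11.52, -0.72) = (0.864, -0.216)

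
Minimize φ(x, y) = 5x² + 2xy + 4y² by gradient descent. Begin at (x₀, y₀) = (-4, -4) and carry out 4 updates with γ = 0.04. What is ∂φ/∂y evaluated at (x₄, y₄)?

∇φ = (10x + 2y, 2x + 8y)
Step 1: at (-4, -4), ∇φ = (-48, -40) → (-4, -4) − 0.04·(-48, -40) = (-2.08, -2.4)
Step 2: at (-2.08, -2.4), ∇φ = (-25.6, -23.36) → (-2.08, -2.4) − 0.04·(-25.6, -23.36) = (-1.056, -1.4656)
Step 3: at (-1.056, -1.4656), ∇φ = (-13.4912, -13.8368) → (-1.056, -1.4656) − 0.04·(-13.4912, -13.8368) = (-0.516352, -0.912128)
Step 4: at (-0.516352, -0.912128), ∇φ = (-6.987776, -8.329728) → (-0.516352, -0.912128) − 0.04·(-6.987776, -8.329728) = (-0.23684096, -0.57893888)
∂φ/∂y at (-0.23684096, -0.57893888) = -5.10519296

-5.10519296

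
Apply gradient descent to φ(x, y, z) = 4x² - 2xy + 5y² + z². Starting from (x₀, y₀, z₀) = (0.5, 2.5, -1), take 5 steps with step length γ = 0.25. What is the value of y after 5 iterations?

-30.859375

∇φ = (8x - 2y, -2x + 10y, 2z)
Step 1: at (0.5, 2.5, -1), ∇φ = (-1, 24, -2) → (0.5, 2.5, -1) − 0.25·(-1, 24, -2) = (0.75, -3.5, -0.5)
Step 2: at (0.75, -3.5, -0.5), ∇φ = (13, -36.5, -1) → (0.75, -3.5, -0.5) − 0.25·(13, -36.5, -1) = (-2.5, 5.625, -0.25)
Step 3: at (-2.5, 5.625, -0.25), ∇φ = (-31.25, 61.25, -0.5) → (-2.5, 5.625, -0.25) − 0.25·(-31.25, 61.25, -0.5) = (5.3125, -9.6875, -0.125)
Step 4: at (5.3125, -9.6875, -0.125), ∇φ = (61.875, -107.5, -0.25) → (5.3125, -9.6875, -0.125) − 0.25·(61.875, -107.5, -0.25) = (-10.15625, 17.1875, -0.0625)
Step 5: at (-10.15625, 17.1875, -0.0625), ∇φ = (-115.625, 192.1875, -0.125) → (-10.15625, 17.1875, -0.0625) − 0.25·(-115.625, 192.1875, -0.125) = (18.75, -30.859375, -0.03125)
y = -30.859375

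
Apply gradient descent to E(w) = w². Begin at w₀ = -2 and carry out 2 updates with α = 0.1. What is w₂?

-1.28

E′(w) = 2w
Step 1: E′(-2) = -4; w₁ = -2 − 0.1·(-4) = -1.6
Step 2: E′(-1.6) = -3.2; w₂ = -1.6 − 0.1·(-3.2) = -1.28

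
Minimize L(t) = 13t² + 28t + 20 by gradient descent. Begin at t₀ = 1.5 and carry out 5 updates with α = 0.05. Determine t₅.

L′(t) = 26t + 28
Step 1: L′(1.5) = 67; t₁ = 1.5 − 0.05·67 = -1.85
Step 2: L′(-1.85) = -20.1; t₂ = -1.85 − 0.05·(-20.1) = -0.845
Step 3: L′(-0.845) = 6.03; t₃ = -0.845 − 0.05·6.03 = -1.1465
Step 4: L′(-1.1465) = -1.809; t₄ = -1.1465 − 0.05·(-1.809) = -1.05605
Step 5: L′(-1.05605) = 0.5427; t₅ = -1.05605 − 0.05·0.5427 = -1.083185

-1.083185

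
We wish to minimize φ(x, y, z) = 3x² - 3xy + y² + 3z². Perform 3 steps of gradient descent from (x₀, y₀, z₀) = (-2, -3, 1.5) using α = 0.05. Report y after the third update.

-2.9415

∇φ = (6x - 3y, -3x + 2y, 6z)
(x₁, y₁, z₁) = (-2, -3, 1.5) − 0.05·(-3, 0, 9) = (-1.85, -3, 1.05)
(x₂, y₂, z₂) = (-1.85, -3, 1.05) − 0.05·(-2.1, -0.45, 6.3) = (-1.745, -2.9775, 0.735)
(x₃, y₃, z₃) = (-1.745, -2.9775, 0.735) − 0.05·(-1.5375, -0.72, 4.41) = (-1.668125, -2.9415, 0.5145)
y = -2.9415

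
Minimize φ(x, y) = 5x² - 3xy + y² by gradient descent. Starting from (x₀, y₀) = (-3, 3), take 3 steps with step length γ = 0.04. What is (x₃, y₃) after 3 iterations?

∇φ = (10x - 3y, -3x + 2y)
(x₁, y₁) = (-3, 3) − 0.04·(-39, 15) = (-1.44, 2.4)
(x₂, y₂) = (-1.44, 2.4) − 0.04·(-21.6, 9.12) = (-0.576, 2.0352)
(x₃, y₃) = (-0.576, 2.0352) − 0.04·(-11.8656, 5.7984) = (-0.101376, 1.803264)

(-0.101376, 1.803264)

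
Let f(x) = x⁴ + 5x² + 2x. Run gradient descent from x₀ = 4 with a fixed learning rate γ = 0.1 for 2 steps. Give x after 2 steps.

6869.2048

f′(x) = 4x³ + 10x + 2
x₁ = 4 − 0.1·298 = -25.8
x₂ = -25.8 − 0.1·(-68950.048) = 6869.2048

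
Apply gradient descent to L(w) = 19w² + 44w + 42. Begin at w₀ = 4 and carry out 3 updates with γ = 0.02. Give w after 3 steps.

L′(w) = 38w + 44
w₁ = 4 − 0.02·196 = 0.08
w₂ = 0.08 − 0.02·47.04 = -0.8608
w₃ = -0.8608 − 0.02·11.2896 = -1.086592

-1.086592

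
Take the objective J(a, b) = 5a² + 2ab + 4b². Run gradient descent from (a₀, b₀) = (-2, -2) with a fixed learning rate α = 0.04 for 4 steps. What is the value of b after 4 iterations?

-0.28946944

∇J = (10a + 2b, 2a + 8b)
(a₁, b₁) = (-2, -2) − 0.04·(-24, -20) = (-1.04, -1.2)
(a₂, b₂) = (-1.04, -1.2) − 0.04·(-12.8, -11.68) = (-0.528, -0.7328)
(a₃, b₃) = (-0.528, -0.7328) − 0.04·(-6.7456, -6.9184) = (-0.258176, -0.456064)
(a₄, b₄) = (-0.258176, -0.456064) − 0.04·(-3.493888, -4.164864) = (-0.11842048, -0.28946944)
b = -0.28946944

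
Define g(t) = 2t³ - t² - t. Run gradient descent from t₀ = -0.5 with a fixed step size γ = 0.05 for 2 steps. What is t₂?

g′(t) = 6t² - 2t - 1
t₁ = -0.5 − 0.05·1.5 = -0.575
t₂ = -0.575 − 0.05·2.13375 = -0.6816875

-0.6816875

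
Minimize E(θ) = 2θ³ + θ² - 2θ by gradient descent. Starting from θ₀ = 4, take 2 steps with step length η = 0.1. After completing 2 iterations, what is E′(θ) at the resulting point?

4587.401856

E′(θ) = 6θ² + 2θ - 2
θ₁ = 4 − 0.1·102 = -6.2
θ₂ = -6.2 − 0.1·216.24 = -27.824
E′(θ) at (-27.824) = 4587.401856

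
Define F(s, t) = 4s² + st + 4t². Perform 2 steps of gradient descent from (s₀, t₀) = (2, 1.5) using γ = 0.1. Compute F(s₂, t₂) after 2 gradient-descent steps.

∇F = (8s + t, s + 8t)
(s₁, t₁) = (2, 1.5) − 0.1·(17.5, 14) = (0.25, 0.1)
(s₂, t₂) = (0.25, 0.1) − 0.1·(2.1, 1.05) = (0.04, -0.005)
F(0.04, -0.005) = 0.0063

0.0063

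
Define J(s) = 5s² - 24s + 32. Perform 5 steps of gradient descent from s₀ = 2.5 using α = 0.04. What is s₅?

J′(s) = 10s - 24
Step 1: J′(2.5) = 1; s₁ = 2.5 − 0.04·1 = 2.46
Step 2: J′(2.46) = 0.6; s₂ = 2.46 − 0.04·0.6 = 2.436
Step 3: J′(2.436) = 0.36; s₃ = 2.436 − 0.04·0.36 = 2.4216
Step 4: J′(2.4216) = 0.216; s₄ = 2.4216 − 0.04·0.216 = 2.41296
Step 5: J′(2.41296) = 0.1296; s₅ = 2.41296 − 0.04·0.1296 = 2.407776

2.407776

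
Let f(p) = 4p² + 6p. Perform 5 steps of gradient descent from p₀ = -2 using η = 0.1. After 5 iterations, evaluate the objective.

-2.24999936

f′(p) = 8p + 6
p₁ = -2 − 0.1·(-10) = -1
p₂ = -1 − 0.1·(-2) = -0.8
p₃ = -0.8 − 0.1·(-0.4) = -0.76
p₄ = -0.76 − 0.1·(-0.08) = -0.752
p₅ = -0.752 − 0.1·(-0.016) = -0.7504
f(-0.7504) = -2.24999936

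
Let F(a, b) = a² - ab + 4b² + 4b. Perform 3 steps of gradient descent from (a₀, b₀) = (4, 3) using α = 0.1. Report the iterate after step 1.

(3.5, 0.6)

∇F = (2a - b, -a + 8b + 4)
(a₁, b₁) = (4, 3) − 0.1·(5, 24) = (3.5, 0.6)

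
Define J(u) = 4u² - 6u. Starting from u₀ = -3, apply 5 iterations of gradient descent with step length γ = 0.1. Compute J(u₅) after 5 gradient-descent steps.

J′(u) = 8u - 6
u₁ = -3 − 0.1·(-30) = 0
u₂ = 0 − 0.1·(-6) = 0.6
u₃ = 0.6 − 0.1·(-1.2) = 0.72
u₄ = 0.72 − 0.1·(-0.24) = 0.744
u₅ = 0.744 − 0.1·(-0.048) = 0.7488
J(0.7488) = -2.24999424

-2.24999424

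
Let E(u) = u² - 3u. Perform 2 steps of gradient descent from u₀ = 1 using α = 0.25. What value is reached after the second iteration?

E′(u) = 2u - 3
u₁ = 1 − 0.25·(-1) = 1.25
u₂ = 1.25 − 0.25·(-0.5) = 1.375

1.375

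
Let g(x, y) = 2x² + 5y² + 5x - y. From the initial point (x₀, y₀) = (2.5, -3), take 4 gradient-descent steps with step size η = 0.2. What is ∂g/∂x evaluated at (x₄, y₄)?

0.024

∇g = (4x + 5, 10y - 1)
Step 1: at (2.5, -3), ∇g = (15, -31) → (2.5, -3) − 0.2·(15, -31) = (-0.5, 3.2)
Step 2: at (-0.5, 3.2), ∇g = (3, 31) → (-0.5, 3.2) − 0.2·(3, 31) = (-1.1, -3)
Step 3: at (-1.1, -3), ∇g = (0.6, -31) → (-1.1, -3) − 0.2·(0.6, -31) = (-1.22, 3.2)
Step 4: at (-1.22, 3.2), ∇g = (0.12, 31) → (-1.22, 3.2) − 0.2·(0.12, 31) = (-1.244, -3)
∂g/∂x at (-1.244, -3) = 0.024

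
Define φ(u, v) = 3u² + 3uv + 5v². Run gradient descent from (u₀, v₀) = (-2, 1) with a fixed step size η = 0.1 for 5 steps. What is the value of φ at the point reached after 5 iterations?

0.0336273969

∇φ = (6u + 3v, 3u + 10v)
Step 1: at (-2, 1), ∇φ = (-9, 4) → (-2, 1) − 0.1·(-9, 4) = (-1.1, 0.6)
Step 2: at (-1.1, 0.6), ∇φ = (-4.8, 2.7) → (-1.1, 0.6) − 0.1·(-4.8, 2.7) = (-0.62, 0.33)
Step 3: at (-0.62, 0.33), ∇φ = (-2.73, 1.44) → (-0.62, 0.33) − 0.1·(-2.73, 1.44) = (-0.347, 0.186)
Step 4: at (-0.347, 0.186), ∇φ = (-1.524, 0.819) → (-0.347, 0.186) − 0.1·(-1.524, 0.819) = (-0.1946, 0.1041)
Step 5: at (-0.1946, 0.1041), ∇φ = (-0.8553, 0.4572) → (-0.1946, 0.1041) − 0.1·(-0.8553, 0.4572) = (-0.10907, 0.05838)
φ(-0.10907, 0.05838) = 0.0336273969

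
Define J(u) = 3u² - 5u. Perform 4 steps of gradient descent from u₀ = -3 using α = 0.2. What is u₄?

J′(u) = 6u - 5
u₁ = -3 − 0.2·(-23) = 1.6
u₂ = 1.6 − 0.2·4.6 = 0.68
u₃ = 0.68 − 0.2·(-0.92) = 0.864
u₄ = 0.864 − 0.2·0.184 = 0.8272

0.8272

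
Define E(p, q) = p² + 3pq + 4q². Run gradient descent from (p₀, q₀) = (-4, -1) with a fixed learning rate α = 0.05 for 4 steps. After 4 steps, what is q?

∇E = (2p + 3q, 3p + 8q)
Step 1: at (-4, -1), ∇E = (-11, -20) → (-4, -1) − 0.05·(-11, -20) = (-3.45, 0)
Step 2: at (-3.45, 0), ∇E = (-6.9, -10.35) → (-3.45, 0) − 0.05·(-6.9, -10.35) = (-3.105, 0.5175)
Step 3: at (-3.105, 0.5175), ∇E = (-4.6575, -5.175) → (-3.105, 0.5175) − 0.05·(-4.6575, -5.175) = (-2.872125, 0.77625)
Step 4: at (-2.872125, 0.77625), ∇E = (-3.4155, -2.406375) → (-2.872125, 0.77625) − 0.05·(-3.4155, -2.406375) = (-2.70135, 0.89656875)
q = 0.89656875

0.89656875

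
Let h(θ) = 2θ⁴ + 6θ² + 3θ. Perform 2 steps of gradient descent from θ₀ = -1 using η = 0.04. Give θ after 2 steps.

h′(θ) = 8θ³ + 12θ + 3
θ₁ = -1 − 0.04·(-17) = -0.32
θ₂ = -0.32 − 0.04·(-1.102144) = -0.27591424

-0.27591424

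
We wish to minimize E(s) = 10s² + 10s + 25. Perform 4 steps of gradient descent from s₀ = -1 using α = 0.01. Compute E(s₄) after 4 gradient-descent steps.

22.9194304

E′(s) = 20s + 10
s₁ = -1 − 0.01·(-10) = -0.9
s₂ = -0.9 − 0.01·(-8) = -0.82
s₃ = -0.82 − 0.01·(-6.4) = -0.756
s₄ = -0.756 − 0.01·(-5.12) = -0.7048
E(-0.7048) = 22.9194304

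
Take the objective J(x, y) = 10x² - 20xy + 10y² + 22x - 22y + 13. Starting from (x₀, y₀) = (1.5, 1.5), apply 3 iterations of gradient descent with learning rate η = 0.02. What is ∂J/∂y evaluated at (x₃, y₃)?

-0.176

∇J = (20x - 20y + 22, -20x + 20y - 22)
Step 1: at (1.5, 1.5), ∇J = (22, -22) → (1.5, 1.5) − 0.02·(22, -22) = (1.06, 1.94)
Step 2: at (1.06, 1.94), ∇J = (4.4, -4.4) → (1.06, 1.94) − 0.02·(4.4, -4.4) = (0.972, 2.028)
Step 3: at (0.972, 2.028), ∇J = (0.88, -0.88) → (0.972, 2.028) − 0.02·(0.88, -0.88) = (0.9544, 2.0456)
∂J/∂y at (0.9544, 2.0456) = -0.176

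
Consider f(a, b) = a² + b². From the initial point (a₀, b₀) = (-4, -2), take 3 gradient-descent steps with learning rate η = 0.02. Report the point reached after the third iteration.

∇f = (2a, 2b)
Step 1: at (-4, -2), ∇f = (-8, -4) → (-4, -2) − 0.02·(-8, -4) = (-3.84, -1.92)
Step 2: at (-3.84, -1.92), ∇f = (-7.68, -3.84) → (-3.84, -1.92) − 0.02·(-7.68, -3.84) = (-3.6864, -1.8432)
Step 3: at (-3.6864, -1.8432), ∇f = (-7.3728, -3.6864) → (-3.6864, -1.8432) − 0.02·(-7.3728, -3.6864) = (-3.538944, -1.769472)

(-3.538944, -1.769472)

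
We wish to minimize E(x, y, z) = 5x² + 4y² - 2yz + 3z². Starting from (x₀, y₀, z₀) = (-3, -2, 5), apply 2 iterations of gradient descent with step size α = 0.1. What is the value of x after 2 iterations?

∇E = (10x, 8y - 2z, -2y + 6z)
Step 1: at (-3, -2, 5), ∇E = (-30, -26, 34) → (-3, -2, 5) − 0.1·(-30, -26, 34) = (0, 0.6, 1.6)
Step 2: at (0, 0.6, 1.6), ∇E = (0, 1.6, 8.4) → (0, 0.6, 1.6) − 0.1·(0, 1.6, 8.4) = (0, 0.44, 0.76)
x = 0

0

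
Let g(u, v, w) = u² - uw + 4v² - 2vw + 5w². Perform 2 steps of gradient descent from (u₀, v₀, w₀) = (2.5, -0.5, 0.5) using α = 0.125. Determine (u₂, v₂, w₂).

∇g = (2u - w, 8v - 2w, -u - 2v + 10w)
Step 1: at (2.5, -0.5, 0.5), ∇g = (4.5, -5, 3.5) → (2.5, -0.5, 0.5) − 0.125·(4.5, -5, 3.5) = (1.9375, 0.125, 0.0625)
Step 2: at (1.9375, 0.125, 0.0625), ∇g = (3.8125, 0.875, -1.5625) → (1.9375, 0.125, 0.0625) − 0.125·(3.8125, 0.875, -1.5625) = (1.4609375, 0.015625, 0.2578125)

(1.4609375, 0.015625, 0.2578125)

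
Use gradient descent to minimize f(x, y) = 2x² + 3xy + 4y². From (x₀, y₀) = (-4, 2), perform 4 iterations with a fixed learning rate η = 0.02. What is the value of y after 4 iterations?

1.68683808

∇f = (4x + 3y, 3x + 8y)
Step 1: at (-4, 2), ∇f = (-10, 4) → (-4, 2) − 0.02·(-10, 4) = (-3.8, 1.92)
Step 2: at (-3.8, 1.92), ∇f = (-9.44, 3.96) → (-3.8, 1.92) − 0.02·(-9.44, 3.96) = (-3.6112, 1.8408)
Step 3: at (-3.6112, 1.8408), ∇f = (-8.9224, 3.8928) → (-3.6112, 1.8408) − 0.02·(-8.9224, 3.8928) = (-3.432752, 1.762944)
Step 4: at (-3.432752, 1.762944), ∇f = (-8.442176, 3.805296) → (-3.432752, 1.762944) − 0.02·(-8.442176, 3.805296) = (-3.26390848, 1.68683808)
y = 1.68683808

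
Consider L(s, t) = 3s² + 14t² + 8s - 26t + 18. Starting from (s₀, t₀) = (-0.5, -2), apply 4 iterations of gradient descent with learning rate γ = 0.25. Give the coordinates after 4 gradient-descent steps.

(-1.28125, -3794.5)

∇L = (6s + 8, 28t - 26)
(s₁, t₁) = (-0.5, -2) − 0.25·(5, -82) = (-1.75, 18.5)
(s₂, t₂) = (-1.75, 18.5) − 0.25·(-2.5, 492) = (-1.125, -104.5)
(s₃, t₃) = (-1.125, -104.5) − 0.25·(1.25, -2952) = (-1.4375, 633.5)
(s₄, t₄) = (-1.4375, 633.5) − 0.25·(-0.625, 17712) = (-1.28125, -3794.5)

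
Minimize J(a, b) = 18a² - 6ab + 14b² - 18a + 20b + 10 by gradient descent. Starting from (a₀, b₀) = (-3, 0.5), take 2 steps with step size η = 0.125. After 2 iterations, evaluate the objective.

∇J = (36a - 6b - 18, -6a + 28b + 20)
(a₁, b₁) = (-3, 0.5) − 0.125·(-129, 52) = (13.125, -6)
(a₂, b₂) = (13.125, -6) − 0.125·(490.5, -226.75) = (-48.1875, 22.34375)
J(-48.1875, 22.34375) = 56570.423828125

56570.423828125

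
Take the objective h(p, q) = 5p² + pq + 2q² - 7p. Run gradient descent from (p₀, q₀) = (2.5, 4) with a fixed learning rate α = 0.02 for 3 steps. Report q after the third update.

3.00022

∇h = (10p + q - 7, p + 4q)
(p₁, q₁) = (2.5, 4) − 0.02·(22, 18.5) = (2.06, 3.63)
(p₂, q₂) = (2.06, 3.63) − 0.02·(17.23, 16.58) = (1.7154, 3.2984)
(p₃, q₃) = (1.7154, 3.2984) − 0.02·(13.4524, 14.909) = (1.446352, 3.00022)
q = 3.00022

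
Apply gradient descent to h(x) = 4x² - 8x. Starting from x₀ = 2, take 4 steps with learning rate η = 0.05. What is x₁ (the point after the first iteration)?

h′(x) = 8x - 8
x₁ = 2 − 0.05·8 = 1.6

1.6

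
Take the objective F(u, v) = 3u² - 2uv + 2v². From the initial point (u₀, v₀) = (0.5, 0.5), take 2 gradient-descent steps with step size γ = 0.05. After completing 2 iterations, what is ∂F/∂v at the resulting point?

0.95

∇F = (6u - 2v, -2u + 4v)
(u₁, v₁) = (0.5, 0.5) − 0.05·(2, 1) = (0.4, 0.45)
(u₂, v₂) = (0.4, 0.45) − 0.05·(1.5, 1) = (0.325, 0.4)
∂F/∂v at (0.325, 0.4) = 0.95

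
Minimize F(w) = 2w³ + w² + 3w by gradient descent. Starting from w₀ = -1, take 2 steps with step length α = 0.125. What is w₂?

-4.41796875

F′(w) = 6w² + 2w + 3
Step 1: F′(-1) = 7; w₁ = -1 − 0.125·7 = -1.875
Step 2: F′(-1.875) = 20.34375; w₂ = -1.875 − 0.125·20.34375 = -4.41796875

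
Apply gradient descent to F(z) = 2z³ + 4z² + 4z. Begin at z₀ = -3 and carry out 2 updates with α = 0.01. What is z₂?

F′(z) = 6z² + 8z + 4
z₁ = -3 − 0.01·34 = -3.34
z₂ = -3.34 − 0.01·44.2136 = -3.782136

-3.782136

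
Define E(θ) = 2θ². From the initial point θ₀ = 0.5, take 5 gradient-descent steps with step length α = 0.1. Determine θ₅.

0.03888

E′(θ) = 4θ
θ₁ = 0.5 − 0.1·2 = 0.3
θ₂ = 0.3 − 0.1·1.2 = 0.18
θ₃ = 0.18 − 0.1·0.72 = 0.108
θ₄ = 0.108 − 0.1·0.432 = 0.0648
θ₅ = 0.0648 − 0.1·0.2592 = 0.03888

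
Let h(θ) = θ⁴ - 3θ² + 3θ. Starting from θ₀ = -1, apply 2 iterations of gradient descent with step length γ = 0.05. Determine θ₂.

h′(θ) = 4θ³ - 6θ + 3
Step 1: h′(-1) = 5; θ₁ = -1 − 0.05·5 = -1.25
Step 2: h′(-1.25) = 2.6875; θ₂ = -1.25 − 0.05·2.6875 = -1.384375

-1.384375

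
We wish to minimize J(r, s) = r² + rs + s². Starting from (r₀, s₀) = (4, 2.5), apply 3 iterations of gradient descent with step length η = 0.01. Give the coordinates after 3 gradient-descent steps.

(3.6939115, 2.238463)

∇J = (2r + s, r + 2s)
(r₁, s₁) = (4, 2.5) − 0.01·(10.5, 9) = (3.895, 2.41)
(r₂, s₂) = (3.895, 2.41) − 0.01·(10.2, 8.715) = (3.793, 2.32285)
(r₃, s₃) = (3.793, 2.32285) − 0.01·(9.90885, 8.4387) = (3.6939115, 2.238463)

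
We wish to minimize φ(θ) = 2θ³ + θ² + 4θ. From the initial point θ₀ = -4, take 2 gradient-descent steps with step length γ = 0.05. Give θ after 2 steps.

φ′(θ) = 6θ² + 2θ + 4
θ₁ = -4 − 0.05·92 = -8.6
θ₂ = -8.6 − 0.05·430.56 = -30.128

-30.128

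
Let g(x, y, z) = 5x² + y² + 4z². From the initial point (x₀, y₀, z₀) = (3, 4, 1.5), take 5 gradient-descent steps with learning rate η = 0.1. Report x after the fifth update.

0

∇g = (10x, 2y, 8z)
(x₁, y₁, z₁) = (3, 4, 1.5) − 0.1·(30, 8, 12) = (0, 3.2, 0.3)
(x₂, y₂, z₂) = (0, 3.2, 0.3) − 0.1·(0, 6.4, 2.4) = (0, 2.56, 0.06)
(x₃, y₃, z₃) = (0, 2.56, 0.06) − 0.1·(0, 5.12, 0.48) = (0, 2.048, 0.012)
(x₄, y₄, z₄) = (0, 2.048, 0.012) − 0.1·(0, 4.096, 0.096) = (0, 1.6384, 0.0024)
(x₅, y₅, z₅) = (0, 1.6384, 0.0024) − 0.1·(0, 3.2768, 0.0192) = (0, 1.31072, 0.00048)
x = 0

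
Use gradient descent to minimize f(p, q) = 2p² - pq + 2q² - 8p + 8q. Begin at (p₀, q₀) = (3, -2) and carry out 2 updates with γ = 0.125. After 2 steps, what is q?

∇f = (4p - q - 8, -p + 4q + 8)
(p₁, q₁) = (3, -2) − 0.125·(6, -3) = (2.25, -1.625)
(p₂, q₂) = (2.25, -1.625) − 0.125·(2.625, -0.75) = (1.921875, -1.53125)
q = -1.53125

-1.53125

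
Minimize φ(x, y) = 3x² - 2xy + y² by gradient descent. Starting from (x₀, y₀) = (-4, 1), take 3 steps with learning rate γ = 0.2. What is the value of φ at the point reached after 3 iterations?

0.179264

∇φ = (6x - 2y, -2x + 2y)
Step 1: at (-4, 1), ∇φ = (-26, 10) → (-4, 1) − 0.2·(-26, 10) = (1.2, -1)
Step 2: at (1.2, -1), ∇φ = (9.2, -4.4) → (1.2, -1) − 0.2·(9.2, -4.4) = (-0.64, -0.12)
Step 3: at (-0.64, -0.12), ∇φ = (-3.6, 1.04) → (-0.64, -0.12) − 0.2·(-3.6, 1.04) = (0.08, -0.328)
φ(0.08, -0.328) = 0.179264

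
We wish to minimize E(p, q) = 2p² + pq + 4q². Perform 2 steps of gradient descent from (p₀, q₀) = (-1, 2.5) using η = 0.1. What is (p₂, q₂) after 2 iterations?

(-0.57, 0.205)

∇E = (4p + q, p + 8q)
Step 1: at (-1, 2.5), ∇E = (-1.5, 19) → (-1, 2.5) − 0.1·(-1.5, 19) = (-0.85, 0.6)
Step 2: at (-0.85, 0.6), ∇E = (-2.8, 3.95) → (-0.85, 0.6) − 0.1·(-2.8, 3.95) = (-0.57, 0.205)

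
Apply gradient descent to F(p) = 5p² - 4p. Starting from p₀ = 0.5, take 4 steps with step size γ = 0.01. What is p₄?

0.46561

F′(p) = 10p - 4
Step 1: F′(0.5) = 1; p₁ = 0.5 − 0.01·1 = 0.49
Step 2: F′(0.49) = 0.9; p₂ = 0.49 − 0.01·0.9 = 0.481
Step 3: F′(0.481) = 0.81; p₃ = 0.481 − 0.01·0.81 = 0.4729
Step 4: F′(0.4729) = 0.729; p₄ = 0.4729 − 0.01·0.729 = 0.46561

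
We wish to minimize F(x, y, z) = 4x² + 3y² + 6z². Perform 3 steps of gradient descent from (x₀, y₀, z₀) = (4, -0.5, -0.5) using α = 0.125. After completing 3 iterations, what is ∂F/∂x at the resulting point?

0

∇F = (8x, 6y, 12z)
Step 1: at (4, -0.5, -0.5), ∇F = (32, -3, -6) → (4, -0.5, -0.5) − 0.125·(32, -3, -6) = (0, -0.125, 0.25)
Step 2: at (0, -0.125, 0.25), ∇F = (0, -0.75, 3) → (0, -0.125, 0.25) − 0.125·(0, -0.75, 3) = (0, -0.03125, -0.125)
Step 3: at (0, -0.03125, -0.125), ∇F = (0, -0.1875, -1.5) → (0, -0.03125, -0.125) − 0.125·(0, -0.1875, -1.5) = (0, -0.0078125, 0.0625)
∂F/∂x at (0, -0.0078125, 0.0625) = 0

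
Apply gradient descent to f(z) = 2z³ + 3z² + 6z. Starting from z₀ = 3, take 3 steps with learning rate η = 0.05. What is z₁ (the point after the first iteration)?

f′(z) = 6z² + 6z + 6
Step 1: f′(3) = 78; z₁ = 3 − 0.05·78 = -0.9

-0.9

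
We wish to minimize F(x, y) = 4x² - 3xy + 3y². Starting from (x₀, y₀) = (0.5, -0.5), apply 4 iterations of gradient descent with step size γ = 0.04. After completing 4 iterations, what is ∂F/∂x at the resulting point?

∇F = (8x - 3y, -3x + 6y)
Step 1: at (0.5, -0.5), ∇F = (5.5, -4.5) → (0.5, -0.5) − 0.04·(5.5, -4.5) = (0.28, -0.32)
Step 2: at (0.28, -0.32), ∇F = (3.2, -2.76) → (0.28, -0.32) − 0.04·(3.2, -2.76) = (0.152, -0.2096)
Step 3: at (0.152, -0.2096), ∇F = (1.8448, -1.7136) → (0.152, -0.2096) − 0.04·(1.8448, -1.7136) = (0.078208, -0.141056)
Step 4: at (0.078208, -0.141056), ∇F = (1.048832, -1.08096) → (0.078208, -0.141056) − 0.04·(1.048832, -1.08096) = (0.03625472, -0.0978176)
∂F/∂x at (0.03625472, -0.0978176) = 0.58349056

0.58349056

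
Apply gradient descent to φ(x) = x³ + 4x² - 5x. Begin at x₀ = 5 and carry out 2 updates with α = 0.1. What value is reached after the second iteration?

-11.5

φ′(x) = 3x² + 8x - 5
x₁ = 5 − 0.1·110 = -6
x₂ = -6 − 0.1·55 = -11.5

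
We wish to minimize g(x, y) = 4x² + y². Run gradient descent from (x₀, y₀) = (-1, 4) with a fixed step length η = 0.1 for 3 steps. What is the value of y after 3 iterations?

2.048

∇g = (8x, 2y)
Step 1: at (-1, 4), ∇g = (-8, 8) → (-1, 4) − 0.1·(-8, 8) = (-0.2, 3.2)
Step 2: at (-0.2, 3.2), ∇g = (-1.6, 6.4) → (-0.2, 3.2) − 0.1·(-1.6, 6.4) = (-0.04, 2.56)
Step 3: at (-0.04, 2.56), ∇g = (-0.32, 5.12) → (-0.04, 2.56) − 0.1·(-0.32, 5.12) = (-0.008, 2.048)
y = 2.048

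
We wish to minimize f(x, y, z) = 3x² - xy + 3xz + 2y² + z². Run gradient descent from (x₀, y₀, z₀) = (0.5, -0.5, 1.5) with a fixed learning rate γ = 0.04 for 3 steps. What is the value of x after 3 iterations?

∇f = (6x - y + 3z, -x + 4y, 3x + 2z)
Step 1: at (0.5, -0.5, 1.5), ∇f = (8, -2.5, 4.5) → (0.5, -0.5, 1.5) − 0.04·(8, -2.5, 4.5) = (0.18, -0.4, 1.32)
Step 2: at (0.18, -0.4, 1.32), ∇f = (5.44, -1.78, 3.18) → (0.18, -0.4, 1.32) − 0.04·(5.44, -1.78, 3.18) = (-0.0376, -0.3288, 1.1928)
Step 3: at (-0.0376, -0.3288, 1.1928), ∇f = (3.6816, -1.2776, 2.2728) → (-0.0376, -0.3288, 1.1928) − 0.04·(3.6816, -1.2776, 2.2728) = (-0.184864, -0.277696, 1.101888)
x = -0.184864

-0.184864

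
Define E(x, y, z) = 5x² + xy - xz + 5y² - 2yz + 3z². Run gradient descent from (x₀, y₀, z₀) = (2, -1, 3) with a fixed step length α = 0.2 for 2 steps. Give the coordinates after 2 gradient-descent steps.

∇E = (10x + y - z, x + 10y - 2z, -x - 2y + 6z)
(x₁, y₁, z₁) = (2, -1, 3) − 0.2·(16, -14, 18) = (-1.2, 1.8, -0.6)
(x₂, y₂, z₂) = (-1.2, 1.8, -0.6) − 0.2·(-9.6, 18, -6) = (0.72, -1.8, 0.6)

(0.72, -1.8, 0.6)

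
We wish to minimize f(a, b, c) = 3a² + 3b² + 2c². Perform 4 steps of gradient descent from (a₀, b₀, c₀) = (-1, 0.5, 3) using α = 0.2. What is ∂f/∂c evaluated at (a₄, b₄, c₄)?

∇f = (6a, 6b, 4c)
Step 1: at (-1, 0.5, 3), ∇f = (-6, 3, 12) → (-1, 0.5, 3) − 0.2·(-6, 3, 12) = (0.2, -0.1, 0.6)
Step 2: at (0.2, -0.1, 0.6), ∇f = (1.2, -0.6, 2.4) → (0.2, -0.1, 0.6) − 0.2·(1.2, -0.6, 2.4) = (-0.04, 0.02, 0.12)
Step 3: at (-0.04, 0.02, 0.12), ∇f = (-0.24, 0.12, 0.48) → (-0.04, 0.02, 0.12) − 0.2·(-0.24, 0.12, 0.48) = (0.008, -0.004, 0.024)
Step 4: at (0.008, -0.004, 0.024), ∇f = (0.048, -0.024, 0.096) → (0.008, -0.004, 0.024) − 0.2·(0.048, -0.024, 0.096) = (-0.0016, 0.0008, 0.0048)
∂f/∂c at (-0.0016, 0.0008, 0.0048) = 0.0192

0.0192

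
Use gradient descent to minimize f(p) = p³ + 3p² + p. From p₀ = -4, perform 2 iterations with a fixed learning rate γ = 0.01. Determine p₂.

-4.546875

f′(p) = 3p² + 6p + 1
Step 1: f′(-4) = 25; p₁ = -4 − 0.01·25 = -4.25
Step 2: f′(-4.25) = 29.6875; p₂ = -4.25 − 0.01·29.6875 = -4.546875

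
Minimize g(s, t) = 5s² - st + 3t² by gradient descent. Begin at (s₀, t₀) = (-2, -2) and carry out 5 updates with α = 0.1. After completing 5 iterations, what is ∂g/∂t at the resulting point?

∇g = (10s - t, -s + 6t)
(s₁, t₁) = (-2, -2) − 0.1·(-18, -10) = (-0.2, -1)
(s₂, t₂) = (-0.2, -1) − 0.1·(-1, -5.8) = (-0.1, -0.42)
(s₃, t₃) = (-0.1, -0.42) − 0.1·(-0.58, -2.42) = (-0.042, -0.178)
(s₄, t₄) = (-0.042, -0.178) − 0.1·(-0.242, -1.026) = (-0.0178, -0.0754)
(s₅, t₅) = (-0.0178, -0.0754) − 0.1·(-0.1026, -0.4346) = (-0.00754, -0.03194)
∂g/∂t at (-0.00754, -0.03194) = -0.1841

-0.1841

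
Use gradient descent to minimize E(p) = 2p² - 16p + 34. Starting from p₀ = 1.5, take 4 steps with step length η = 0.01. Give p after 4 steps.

E′(p) = 4p - 16
Step 1: E′(1.5) = -10; p₁ = 1.5 − 0.01·(-10) = 1.6
Step 2: E′(1.6) = -9.6; p₂ = 1.6 − 0.01·(-9.6) = 1.696
Step 3: E′(1.696) = -9.216; p₃ = 1.696 − 0.01·(-9.216) = 1.78816
Step 4: E′(1.78816) = -8.84736; p₄ = 1.78816 − 0.01·(-8.84736) = 1.8766336

1.8766336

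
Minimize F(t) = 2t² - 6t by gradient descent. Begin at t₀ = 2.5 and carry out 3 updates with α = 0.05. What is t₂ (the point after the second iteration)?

2.14

F′(t) = 4t - 6
Step 1: F′(2.5) = 4; t₁ = 2.5 − 0.05·4 = 2.3
Step 2: F′(2.3) = 3.2; t₂ = 2.3 − 0.05·3.2 = 2.14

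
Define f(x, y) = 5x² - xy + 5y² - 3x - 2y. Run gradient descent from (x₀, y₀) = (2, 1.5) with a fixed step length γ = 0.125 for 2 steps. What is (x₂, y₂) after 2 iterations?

∇f = (10x - y - 3, -x + 10y - 2)
Step 1: at (2, 1.5), ∇f = (15.5, 11) → (2, 1.5) − 0.125·(15.5, 11) = (0.0625, 0.125)
Step 2: at (0.0625, 0.125), ∇f = (-2.5, -0.8125) → (0.0625, 0.125) − 0.125·(-2.5, -0.8125) = (0.375, 0.2265625)

(0.375, 0.2265625)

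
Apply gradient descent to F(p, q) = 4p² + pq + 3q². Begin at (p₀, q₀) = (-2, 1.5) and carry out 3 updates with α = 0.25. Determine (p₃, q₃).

∇F = (8p + q, p + 6q)
(p₁, q₁) = (-2, 1.5) − 0.25·(-14.5, 7) = (1.625, -0.25)
(p₂, q₂) = (1.625, -0.25) − 0.25·(12.75, 0.125) = (-1.5625, -0.28125)
(p₃, q₃) = (-1.5625, -0.28125) − 0.25·(-12.78125, -3.25) = (1.6328125, 0.53125)

(1.6328125, 0.53125)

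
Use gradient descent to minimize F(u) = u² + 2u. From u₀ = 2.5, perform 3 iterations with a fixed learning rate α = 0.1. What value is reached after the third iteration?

0.792

F′(u) = 2u + 2
u₁ = 2.5 − 0.1·7 = 1.8
u₂ = 1.8 − 0.1·5.6 = 1.24
u₃ = 1.24 − 0.1·4.48 = 0.792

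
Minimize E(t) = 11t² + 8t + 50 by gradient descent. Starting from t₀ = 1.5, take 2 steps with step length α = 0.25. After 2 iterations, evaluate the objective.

E′(t) = 22t + 8
t₁ = 1.5 − 0.25·41 = -8.75
t₂ = -8.75 − 0.25·(-184.5) = 37.375
E(37.375) = 15714.796875

15714.796875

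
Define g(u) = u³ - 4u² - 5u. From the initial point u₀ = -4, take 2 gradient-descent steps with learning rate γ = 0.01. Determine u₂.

-5.756875

g′(u) = 3u² - 8u - 5
Step 1: g′(-4) = 75; u₁ = -4 − 0.01·75 = -4.75
Step 2: g′(-4.75) = 100.6875; u₂ = -4.75 − 0.01·100.6875 = -5.756875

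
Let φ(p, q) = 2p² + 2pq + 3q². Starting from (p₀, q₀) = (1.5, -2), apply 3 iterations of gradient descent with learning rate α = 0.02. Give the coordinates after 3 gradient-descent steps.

(1.36912, -1.51744)

∇φ = (4p + 2q, 2p + 6q)
Step 1: at (1.5, -2), ∇φ = (2, -9) → (1.5, -2) − 0.02·(2, -9) = (1.46, -1.82)
Step 2: at (1.46, -1.82), ∇φ = (2.2, -8) → (1.46, -1.82) − 0.02·(2.2, -8) = (1.416, -1.66)
Step 3: at (1.416, -1.66), ∇φ = (2.344, -7.128) → (1.416, -1.66) − 0.02·(2.344, -7.128) = (1.36912, -1.51744)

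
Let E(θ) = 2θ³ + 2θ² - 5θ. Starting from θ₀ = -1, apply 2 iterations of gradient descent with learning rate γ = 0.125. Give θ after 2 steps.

0.01953125

E′(θ) = 6θ² + 4θ - 5
Step 1: E′(-1) = -3; θ₁ = -1 − 0.125·(-3) = -0.625
Step 2: E′(-0.625) = -5.15625; θ₂ = -0.625 − 0.125·(-5.15625) = 0.01953125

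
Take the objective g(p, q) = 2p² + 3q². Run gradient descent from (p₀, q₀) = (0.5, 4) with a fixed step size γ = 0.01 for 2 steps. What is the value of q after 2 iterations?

∇g = (4p, 6q)
(p₁, q₁) = (0.5, 4) − 0.01·(2, 24) = (0.48, 3.76)
(p₂, q₂) = (0.48, 3.76) − 0.01·(1.92, 22.56) = (0.4608, 3.5344)
q = 3.5344

3.5344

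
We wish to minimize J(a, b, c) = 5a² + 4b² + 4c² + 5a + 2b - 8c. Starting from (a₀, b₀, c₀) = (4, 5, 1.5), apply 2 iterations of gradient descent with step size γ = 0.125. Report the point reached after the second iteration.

∇J = (10a + 5, 8b + 2, 8c - 8)
Step 1: at (4, 5, 1.5), ∇J = (45, 42, 4) → (4, 5, 1.5) − 0.125·(45, 42, 4) = (-1.625, -0.25, 1)
Step 2: at (-1.625, -0.25, 1), ∇J = (-11.25, 0, 0) → (-1.625, -0.25, 1) − 0.125·(-11.25, 0, 0) = (-0.21875, -0.25, 1)

(-0.21875, -0.25, 1)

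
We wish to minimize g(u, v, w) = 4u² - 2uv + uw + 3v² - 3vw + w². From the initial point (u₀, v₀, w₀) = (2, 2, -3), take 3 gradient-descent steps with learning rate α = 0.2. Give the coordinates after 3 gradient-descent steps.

∇g = (8u - 2v + w, -2u + 6v - 3w, u - 3v + 2w)
Step 1: at (2, 2, -3), ∇g = (9, 17, -10) → (2, 2, -3) − 0.2·(9, 17, -10) = (0.2, -1.4, -1)
Step 2: at (0.2, -1.4, -1), ∇g = (3.4, -5.8, 2.4) → (0.2, -1.4, -1) − 0.2·(3.4, -5.8, 2.4) = (-0.48, -0.24, -1.48)
Step 3: at (-0.48, -0.24, -1.48), ∇g = (-4.84, 3.96, -2.72) → (-0.48, -0.24, -1.48) − 0.2·(-4.84, 3.96, -2.72) = (0.488, -1.032, -0.936)

(0.488, -1.032, -0.936)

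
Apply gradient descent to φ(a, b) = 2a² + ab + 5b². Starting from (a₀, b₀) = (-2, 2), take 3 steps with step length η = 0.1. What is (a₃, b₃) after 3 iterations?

∇φ = (4a + b, a + 10b)
Step 1: at (-2, 2), ∇φ = (-6, 18) → (-2, 2) − 0.1·(-6, 18) = (-1.4, 0.2)
Step 2: at (-1.4, 0.2), ∇φ = (-5.4, 0.6) → (-1.4, 0.2) − 0.1·(-5.4, 0.6) = (-0.86, 0.14)
Step 3: at (-0.86, 0.14), ∇φ = (-3.3, 0.54) → (-0.86, 0.14) − 0.1·(-3.3, 0.54) = (-0.53, 0.086)

(-0.53, 0.086)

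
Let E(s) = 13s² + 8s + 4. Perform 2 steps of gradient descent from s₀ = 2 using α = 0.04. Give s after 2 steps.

E′(s) = 26s + 8
Step 1: E′(2) = 60; s₁ = 2 − 0.04·60 = -0.4
Step 2: E′(-0.4) = -2.4; s₂ = -0.4 − 0.04·(-2.4) = -0.304

-0.304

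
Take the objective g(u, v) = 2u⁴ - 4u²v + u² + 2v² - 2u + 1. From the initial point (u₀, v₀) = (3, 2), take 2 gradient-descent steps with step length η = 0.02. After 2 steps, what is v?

2.370688

∇g = (8u³ - 8uv + 2u - 2, -4u² + 4v)
Step 1: at (3, 2), ∇g = (172, -28) → (3, 2) − 0.02·(172, -28) = (-0.44, 2.56)
Step 2: at (-0.44, 2.56), ∇g = (5.449728, 9.4656) → (-0.44, 2.56) − 0.02·(5.449728, 9.4656) = (-0.54899456, 2.370688)
v = 2.370688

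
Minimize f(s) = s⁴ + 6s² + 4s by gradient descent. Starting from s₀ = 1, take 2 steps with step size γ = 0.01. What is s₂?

f′(s) = 4s³ + 12s + 4
Step 1: f′(1) = 20; s₁ = 1 − 0.01·20 = 0.8
Step 2: f′(0.8) = 15.648; s₂ = 0.8 − 0.01·15.648 = 0.64352

0.64352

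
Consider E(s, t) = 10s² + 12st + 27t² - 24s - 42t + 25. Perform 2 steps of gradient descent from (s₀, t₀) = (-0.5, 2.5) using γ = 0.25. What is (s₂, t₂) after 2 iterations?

(61.75, 249.625)

∇E = (20s + 12t - 24, 12s + 54t - 42)
Step 1: at (-0.5, 2.5), ∇E = (-4, 87) → (-0.5, 2.5) − 0.25·(-4, 87) = (0.5, -19.25)
Step 2: at (0.5, -19.25), ∇E = (-245, -1075.5) → (0.5, -19.25) − 0.25·(-245, -1075.5) = (61.75, 249.625)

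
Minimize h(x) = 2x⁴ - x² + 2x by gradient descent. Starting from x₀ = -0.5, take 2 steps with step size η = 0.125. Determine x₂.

h′(x) = 8x³ - 2x + 2
Step 1: h′(-0.5) = 2; x₁ = -0.5 − 0.125·2 = -0.75
Step 2: h′(-0.75) = 0.125; x₂ = -0.75 − 0.125·0.125 = -0.765625

-0.765625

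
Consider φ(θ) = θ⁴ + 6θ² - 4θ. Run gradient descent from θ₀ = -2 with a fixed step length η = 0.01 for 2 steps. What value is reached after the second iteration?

φ′(θ) = 4θ³ + 12θ - 4
θ₁ = -2 − 0.01·(-60) = -1.4
θ₂ = -1.4 − 0.01·(-31.776) = -1.08224

-1.08224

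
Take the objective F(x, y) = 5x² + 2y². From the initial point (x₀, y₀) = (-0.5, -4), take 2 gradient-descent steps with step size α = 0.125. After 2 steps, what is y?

∇F = (10x, 4y)
Step 1: at (-0.5, -4), ∇F = (-5, -16) → (-0.5, -4) − 0.125·(-5, -16) = (0.125, -2)
Step 2: at (0.125, -2), ∇F = (1.25, -8) → (0.125, -2) − 0.125·(1.25, -8) = (-0.03125, -1)
y = -1

-1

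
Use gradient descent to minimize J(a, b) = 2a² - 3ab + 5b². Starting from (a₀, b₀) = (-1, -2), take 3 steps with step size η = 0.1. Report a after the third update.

-0.594

∇J = (4a - 3b, -3a + 10b)
Step 1: at (-1, -2), ∇J = (2, -17) → (-1, -2) − 0.1·(2, -17) = (-1.2, -0.3)
Step 2: at (-1.2, -0.3), ∇J = (-3.9, 0.6) → (-1.2, -0.3) − 0.1·(-3.9, 0.6) = (-0.81, -0.36)
Step 3: at (-0.81, -0.36), ∇J = (-2.16, -1.17) → (-0.81, -0.36) − 0.1·(-2.16, -1.17) = (-0.594, -0.243)
a = -0.594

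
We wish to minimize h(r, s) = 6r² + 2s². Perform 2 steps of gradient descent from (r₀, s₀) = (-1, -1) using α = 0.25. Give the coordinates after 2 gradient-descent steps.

∇h = (12r, 4s)
Step 1: at (-1, -1), ∇h = (-12, -4) → (-1, -1) − 0.25·(-12, -4) = (2, 0)
Step 2: at (2, 0), ∇h = (24, 0) → (2, 0) − 0.25·(24, 0) = (-4, 0)

(-4, 0)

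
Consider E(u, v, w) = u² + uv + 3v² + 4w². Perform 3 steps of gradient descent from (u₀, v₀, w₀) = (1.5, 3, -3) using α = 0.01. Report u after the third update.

1.329264

∇E = (2u + v, u + 6v, 8w)
(u₁, v₁, w₁) = (1.5, 3, -3) − 0.01·(6, 19.5, -24) = (1.44, 2.805, -2.76)
(u₂, v₂, w₂) = (1.44, 2.805, -2.76) − 0.01·(5.685, 18.27, -22.08) = (1.38315, 2.6223, -2.5392)
(u₃, v₃, w₃) = (1.38315, 2.6223, -2.5392) − 0.01·(5.3886, 17.11695, -20.3136) = (1.329264, 2.4511305, -2.336064)
u = 1.329264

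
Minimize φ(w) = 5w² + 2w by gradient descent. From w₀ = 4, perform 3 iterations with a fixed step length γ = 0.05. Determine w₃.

0.325

φ′(w) = 10w + 2
Step 1: φ′(4) = 42; w₁ = 4 − 0.05·42 = 1.9
Step 2: φ′(1.9) = 21; w₂ = 1.9 − 0.05·21 = 0.85
Step 3: φ′(0.85) = 10.5; w₃ = 0.85 − 0.05·10.5 = 0.325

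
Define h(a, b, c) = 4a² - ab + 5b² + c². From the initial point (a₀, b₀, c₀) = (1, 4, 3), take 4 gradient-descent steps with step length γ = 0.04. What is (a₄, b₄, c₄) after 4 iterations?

∇h = (8a - b, -a + 10b, 2c)
(a₁, b₁, c₁) = (1, 4, 3) − 0.04·(4, 39, 6) = (0.84, 2.44, 2.76)
(a₂, b₂, c₂) = (0.84, 2.44, 2.76) − 0.04·(4.28, 23.56, 5.52) = (0.6688, 1.4976, 2.5392)
(a₃, b₃, c₃) = (0.6688, 1.4976, 2.5392) − 0.04·(3.8528, 14.3072, 5.0784) = (0.514688, 0.925312, 2.336064)
(a₄, b₄, c₄) = (0.514688, 0.925312, 2.336064) − 0.04·(3.192192, 8.738432, 4.672128) = (0.38700032, 0.57577472, 2.14917888)

(0.38700032, 0.57577472, 2.14917888)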